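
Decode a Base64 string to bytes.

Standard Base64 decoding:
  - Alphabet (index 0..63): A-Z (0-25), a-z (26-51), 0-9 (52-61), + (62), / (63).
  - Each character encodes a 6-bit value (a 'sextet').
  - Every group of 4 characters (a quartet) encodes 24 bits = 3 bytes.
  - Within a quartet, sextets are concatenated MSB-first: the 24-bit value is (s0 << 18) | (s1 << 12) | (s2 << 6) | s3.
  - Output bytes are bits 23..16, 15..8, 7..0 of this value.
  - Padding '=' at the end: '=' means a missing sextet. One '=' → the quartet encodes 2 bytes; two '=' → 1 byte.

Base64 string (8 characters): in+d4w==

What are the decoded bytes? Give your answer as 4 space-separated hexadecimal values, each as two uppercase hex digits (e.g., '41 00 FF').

Answer: 8A 7F 9D E3

Derivation:
After char 0 ('i'=34): chars_in_quartet=1 acc=0x22 bytes_emitted=0
After char 1 ('n'=39): chars_in_quartet=2 acc=0x8A7 bytes_emitted=0
After char 2 ('+'=62): chars_in_quartet=3 acc=0x229FE bytes_emitted=0
After char 3 ('d'=29): chars_in_quartet=4 acc=0x8A7F9D -> emit 8A 7F 9D, reset; bytes_emitted=3
After char 4 ('4'=56): chars_in_quartet=1 acc=0x38 bytes_emitted=3
After char 5 ('w'=48): chars_in_quartet=2 acc=0xE30 bytes_emitted=3
Padding '==': partial quartet acc=0xE30 -> emit E3; bytes_emitted=4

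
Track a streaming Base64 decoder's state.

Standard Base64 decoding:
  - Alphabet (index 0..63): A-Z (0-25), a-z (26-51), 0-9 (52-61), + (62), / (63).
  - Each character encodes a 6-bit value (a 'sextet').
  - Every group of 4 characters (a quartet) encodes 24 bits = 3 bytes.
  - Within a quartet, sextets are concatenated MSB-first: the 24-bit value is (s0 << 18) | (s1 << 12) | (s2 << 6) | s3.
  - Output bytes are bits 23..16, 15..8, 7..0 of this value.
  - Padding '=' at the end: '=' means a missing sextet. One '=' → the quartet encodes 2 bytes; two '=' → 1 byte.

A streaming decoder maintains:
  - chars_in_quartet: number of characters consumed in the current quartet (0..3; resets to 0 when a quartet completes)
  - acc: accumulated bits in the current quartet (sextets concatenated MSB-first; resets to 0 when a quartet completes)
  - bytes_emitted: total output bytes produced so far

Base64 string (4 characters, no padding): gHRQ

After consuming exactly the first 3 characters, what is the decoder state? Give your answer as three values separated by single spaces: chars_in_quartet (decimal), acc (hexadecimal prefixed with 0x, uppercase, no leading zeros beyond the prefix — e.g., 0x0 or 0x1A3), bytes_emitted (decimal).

After char 0 ('g'=32): chars_in_quartet=1 acc=0x20 bytes_emitted=0
After char 1 ('H'=7): chars_in_quartet=2 acc=0x807 bytes_emitted=0
After char 2 ('R'=17): chars_in_quartet=3 acc=0x201D1 bytes_emitted=0

Answer: 3 0x201D1 0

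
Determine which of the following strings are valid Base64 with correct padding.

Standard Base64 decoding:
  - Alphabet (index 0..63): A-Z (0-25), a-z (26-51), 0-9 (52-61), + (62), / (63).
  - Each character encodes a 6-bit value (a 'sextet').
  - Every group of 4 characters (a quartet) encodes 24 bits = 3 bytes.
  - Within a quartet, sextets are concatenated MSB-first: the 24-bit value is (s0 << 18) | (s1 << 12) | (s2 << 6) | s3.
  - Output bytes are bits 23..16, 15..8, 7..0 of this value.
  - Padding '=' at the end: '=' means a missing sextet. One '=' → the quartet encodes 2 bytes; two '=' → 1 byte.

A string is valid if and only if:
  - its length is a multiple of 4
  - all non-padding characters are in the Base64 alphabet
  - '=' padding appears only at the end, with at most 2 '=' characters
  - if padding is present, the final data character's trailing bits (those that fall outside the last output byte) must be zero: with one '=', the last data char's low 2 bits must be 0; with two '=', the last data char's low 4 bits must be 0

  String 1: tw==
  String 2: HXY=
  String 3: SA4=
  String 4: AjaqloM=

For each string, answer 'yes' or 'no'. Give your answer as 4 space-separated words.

Answer: yes yes yes yes

Derivation:
String 1: 'tw==' → valid
String 2: 'HXY=' → valid
String 3: 'SA4=' → valid
String 4: 'AjaqloM=' → valid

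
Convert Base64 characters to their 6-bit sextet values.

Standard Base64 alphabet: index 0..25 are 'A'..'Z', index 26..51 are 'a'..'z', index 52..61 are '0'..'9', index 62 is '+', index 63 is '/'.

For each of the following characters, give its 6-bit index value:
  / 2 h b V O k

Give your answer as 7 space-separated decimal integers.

'/': index 63
'2': 0..9 range, 52 + ord('2') − ord('0') = 54
'h': a..z range, 26 + ord('h') − ord('a') = 33
'b': a..z range, 26 + ord('b') − ord('a') = 27
'V': A..Z range, ord('V') − ord('A') = 21
'O': A..Z range, ord('O') − ord('A') = 14
'k': a..z range, 26 + ord('k') − ord('a') = 36

Answer: 63 54 33 27 21 14 36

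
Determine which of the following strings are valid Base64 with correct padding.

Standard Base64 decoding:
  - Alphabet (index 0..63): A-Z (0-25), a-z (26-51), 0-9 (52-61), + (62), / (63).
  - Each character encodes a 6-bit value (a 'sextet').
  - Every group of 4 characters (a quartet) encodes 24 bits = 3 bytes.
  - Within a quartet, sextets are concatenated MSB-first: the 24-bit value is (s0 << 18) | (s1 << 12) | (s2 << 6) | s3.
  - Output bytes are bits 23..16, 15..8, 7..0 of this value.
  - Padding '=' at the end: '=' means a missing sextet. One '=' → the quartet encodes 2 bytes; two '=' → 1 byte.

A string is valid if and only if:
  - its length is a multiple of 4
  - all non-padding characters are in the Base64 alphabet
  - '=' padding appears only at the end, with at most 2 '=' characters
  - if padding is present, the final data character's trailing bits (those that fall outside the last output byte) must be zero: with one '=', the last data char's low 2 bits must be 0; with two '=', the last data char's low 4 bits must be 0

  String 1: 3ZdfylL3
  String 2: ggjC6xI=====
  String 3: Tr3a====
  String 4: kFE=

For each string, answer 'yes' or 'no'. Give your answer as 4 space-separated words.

String 1: '3ZdfylL3' → valid
String 2: 'ggjC6xI=====' → invalid (5 pad chars (max 2))
String 3: 'Tr3a====' → invalid (4 pad chars (max 2))
String 4: 'kFE=' → valid

Answer: yes no no yes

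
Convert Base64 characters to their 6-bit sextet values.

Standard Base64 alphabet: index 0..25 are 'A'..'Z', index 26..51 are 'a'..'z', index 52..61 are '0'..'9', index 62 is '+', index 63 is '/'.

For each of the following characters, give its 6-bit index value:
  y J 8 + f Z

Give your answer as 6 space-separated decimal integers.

Answer: 50 9 60 62 31 25

Derivation:
'y': a..z range, 26 + ord('y') − ord('a') = 50
'J': A..Z range, ord('J') − ord('A') = 9
'8': 0..9 range, 52 + ord('8') − ord('0') = 60
'+': index 62
'f': a..z range, 26 + ord('f') − ord('a') = 31
'Z': A..Z range, ord('Z') − ord('A') = 25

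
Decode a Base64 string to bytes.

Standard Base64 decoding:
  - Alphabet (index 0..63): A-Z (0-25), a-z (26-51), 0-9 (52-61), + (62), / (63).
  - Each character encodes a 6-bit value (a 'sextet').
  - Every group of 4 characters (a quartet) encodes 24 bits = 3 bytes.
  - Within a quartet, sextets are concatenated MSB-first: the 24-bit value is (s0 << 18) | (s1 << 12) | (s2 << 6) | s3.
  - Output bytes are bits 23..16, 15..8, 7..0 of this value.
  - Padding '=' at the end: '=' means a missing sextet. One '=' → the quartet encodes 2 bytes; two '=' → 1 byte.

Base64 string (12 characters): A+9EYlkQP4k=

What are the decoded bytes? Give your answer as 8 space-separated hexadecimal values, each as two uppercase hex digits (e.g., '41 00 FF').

After char 0 ('A'=0): chars_in_quartet=1 acc=0x0 bytes_emitted=0
After char 1 ('+'=62): chars_in_quartet=2 acc=0x3E bytes_emitted=0
After char 2 ('9'=61): chars_in_quartet=3 acc=0xFBD bytes_emitted=0
After char 3 ('E'=4): chars_in_quartet=4 acc=0x3EF44 -> emit 03 EF 44, reset; bytes_emitted=3
After char 4 ('Y'=24): chars_in_quartet=1 acc=0x18 bytes_emitted=3
After char 5 ('l'=37): chars_in_quartet=2 acc=0x625 bytes_emitted=3
After char 6 ('k'=36): chars_in_quartet=3 acc=0x18964 bytes_emitted=3
After char 7 ('Q'=16): chars_in_quartet=4 acc=0x625910 -> emit 62 59 10, reset; bytes_emitted=6
After char 8 ('P'=15): chars_in_quartet=1 acc=0xF bytes_emitted=6
After char 9 ('4'=56): chars_in_quartet=2 acc=0x3F8 bytes_emitted=6
After char 10 ('k'=36): chars_in_quartet=3 acc=0xFE24 bytes_emitted=6
Padding '=': partial quartet acc=0xFE24 -> emit 3F 89; bytes_emitted=8

Answer: 03 EF 44 62 59 10 3F 89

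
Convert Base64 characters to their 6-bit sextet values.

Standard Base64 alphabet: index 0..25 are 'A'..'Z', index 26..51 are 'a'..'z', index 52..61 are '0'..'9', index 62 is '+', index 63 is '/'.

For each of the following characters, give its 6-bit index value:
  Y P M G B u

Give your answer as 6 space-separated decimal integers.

Answer: 24 15 12 6 1 46

Derivation:
'Y': A..Z range, ord('Y') − ord('A') = 24
'P': A..Z range, ord('P') − ord('A') = 15
'M': A..Z range, ord('M') − ord('A') = 12
'G': A..Z range, ord('G') − ord('A') = 6
'B': A..Z range, ord('B') − ord('A') = 1
'u': a..z range, 26 + ord('u') − ord('a') = 46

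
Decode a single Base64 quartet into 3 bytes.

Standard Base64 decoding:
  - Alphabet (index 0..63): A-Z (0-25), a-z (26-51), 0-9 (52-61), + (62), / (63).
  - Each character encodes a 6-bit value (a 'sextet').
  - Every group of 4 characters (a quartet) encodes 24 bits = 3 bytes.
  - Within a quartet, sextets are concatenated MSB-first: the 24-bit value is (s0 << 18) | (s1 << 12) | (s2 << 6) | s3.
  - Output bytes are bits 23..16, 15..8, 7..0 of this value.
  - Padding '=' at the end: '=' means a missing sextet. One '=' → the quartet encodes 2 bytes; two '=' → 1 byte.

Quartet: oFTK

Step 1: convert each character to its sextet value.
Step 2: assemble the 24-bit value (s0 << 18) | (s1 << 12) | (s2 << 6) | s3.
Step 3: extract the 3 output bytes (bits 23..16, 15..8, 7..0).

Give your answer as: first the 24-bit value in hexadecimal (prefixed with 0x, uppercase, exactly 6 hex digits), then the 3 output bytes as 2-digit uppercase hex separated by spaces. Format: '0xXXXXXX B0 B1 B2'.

Sextets: o=40, F=5, T=19, K=10
24-bit: (40<<18) | (5<<12) | (19<<6) | 10
      = 0xA00000 | 0x005000 | 0x0004C0 | 0x00000A
      = 0xA054CA
Bytes: (v>>16)&0xFF=A0, (v>>8)&0xFF=54, v&0xFF=CA

Answer: 0xA054CA A0 54 CA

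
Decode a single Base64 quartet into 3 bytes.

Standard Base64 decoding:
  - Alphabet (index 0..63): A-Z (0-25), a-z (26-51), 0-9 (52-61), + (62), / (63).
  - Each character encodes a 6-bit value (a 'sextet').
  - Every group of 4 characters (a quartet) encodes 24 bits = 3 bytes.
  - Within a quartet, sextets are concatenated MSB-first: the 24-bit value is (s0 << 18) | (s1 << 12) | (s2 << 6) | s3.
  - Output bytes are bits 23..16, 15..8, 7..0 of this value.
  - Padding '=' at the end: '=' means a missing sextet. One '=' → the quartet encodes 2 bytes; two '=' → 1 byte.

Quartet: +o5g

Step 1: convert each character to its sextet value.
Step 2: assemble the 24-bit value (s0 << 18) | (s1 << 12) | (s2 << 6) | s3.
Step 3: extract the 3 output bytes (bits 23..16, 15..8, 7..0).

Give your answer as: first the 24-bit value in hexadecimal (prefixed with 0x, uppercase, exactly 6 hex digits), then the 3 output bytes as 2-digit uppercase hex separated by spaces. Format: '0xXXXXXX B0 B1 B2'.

Answer: 0xFA8E60 FA 8E 60

Derivation:
Sextets: +=62, o=40, 5=57, g=32
24-bit: (62<<18) | (40<<12) | (57<<6) | 32
      = 0xF80000 | 0x028000 | 0x000E40 | 0x000020
      = 0xFA8E60
Bytes: (v>>16)&0xFF=FA, (v>>8)&0xFF=8E, v&0xFF=60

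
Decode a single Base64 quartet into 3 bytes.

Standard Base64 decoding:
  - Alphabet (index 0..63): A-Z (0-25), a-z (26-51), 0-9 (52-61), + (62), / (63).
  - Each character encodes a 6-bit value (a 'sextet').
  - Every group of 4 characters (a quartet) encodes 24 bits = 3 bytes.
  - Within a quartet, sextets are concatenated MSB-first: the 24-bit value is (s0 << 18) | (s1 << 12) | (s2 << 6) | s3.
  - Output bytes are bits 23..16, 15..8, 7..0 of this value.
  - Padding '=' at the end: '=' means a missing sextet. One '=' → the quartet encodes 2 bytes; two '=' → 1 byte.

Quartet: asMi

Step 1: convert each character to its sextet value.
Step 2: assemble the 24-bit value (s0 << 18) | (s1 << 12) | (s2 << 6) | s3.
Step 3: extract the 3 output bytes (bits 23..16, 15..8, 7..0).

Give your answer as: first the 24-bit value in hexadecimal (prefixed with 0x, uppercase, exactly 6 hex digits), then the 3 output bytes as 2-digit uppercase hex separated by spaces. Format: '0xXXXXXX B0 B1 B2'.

Answer: 0x6AC322 6A C3 22

Derivation:
Sextets: a=26, s=44, M=12, i=34
24-bit: (26<<18) | (44<<12) | (12<<6) | 34
      = 0x680000 | 0x02C000 | 0x000300 | 0x000022
      = 0x6AC322
Bytes: (v>>16)&0xFF=6A, (v>>8)&0xFF=C3, v&0xFF=22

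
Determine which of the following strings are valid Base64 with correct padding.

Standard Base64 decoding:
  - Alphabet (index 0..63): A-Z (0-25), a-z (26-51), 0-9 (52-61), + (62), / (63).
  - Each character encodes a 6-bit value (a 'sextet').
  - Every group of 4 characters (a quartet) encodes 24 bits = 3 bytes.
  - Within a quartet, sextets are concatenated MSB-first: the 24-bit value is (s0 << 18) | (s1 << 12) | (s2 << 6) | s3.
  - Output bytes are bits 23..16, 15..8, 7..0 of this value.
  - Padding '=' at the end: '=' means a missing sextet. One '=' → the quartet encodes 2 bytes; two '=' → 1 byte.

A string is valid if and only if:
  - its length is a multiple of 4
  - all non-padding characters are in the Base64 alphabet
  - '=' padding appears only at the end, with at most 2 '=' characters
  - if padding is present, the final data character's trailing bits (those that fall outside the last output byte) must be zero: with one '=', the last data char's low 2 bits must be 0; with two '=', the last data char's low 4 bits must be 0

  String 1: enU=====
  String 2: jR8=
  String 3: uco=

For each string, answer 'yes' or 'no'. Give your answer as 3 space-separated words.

String 1: 'enU=====' → invalid (5 pad chars (max 2))
String 2: 'jR8=' → valid
String 3: 'uco=' → valid

Answer: no yes yes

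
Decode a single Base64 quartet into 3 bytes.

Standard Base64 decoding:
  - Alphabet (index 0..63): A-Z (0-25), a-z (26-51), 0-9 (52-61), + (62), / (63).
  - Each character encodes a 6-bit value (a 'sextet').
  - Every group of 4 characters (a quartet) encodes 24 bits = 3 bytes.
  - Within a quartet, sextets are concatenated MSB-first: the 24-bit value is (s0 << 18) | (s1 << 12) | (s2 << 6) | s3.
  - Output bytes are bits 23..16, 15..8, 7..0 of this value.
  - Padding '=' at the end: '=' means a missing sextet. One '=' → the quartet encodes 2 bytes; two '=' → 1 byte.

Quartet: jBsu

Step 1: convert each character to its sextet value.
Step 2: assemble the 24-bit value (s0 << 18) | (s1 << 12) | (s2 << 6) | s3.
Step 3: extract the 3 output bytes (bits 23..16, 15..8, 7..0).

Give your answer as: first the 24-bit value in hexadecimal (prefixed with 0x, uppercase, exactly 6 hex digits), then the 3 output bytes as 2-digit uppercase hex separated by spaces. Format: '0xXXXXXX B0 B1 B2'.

Answer: 0x8C1B2E 8C 1B 2E

Derivation:
Sextets: j=35, B=1, s=44, u=46
24-bit: (35<<18) | (1<<12) | (44<<6) | 46
      = 0x8C0000 | 0x001000 | 0x000B00 | 0x00002E
      = 0x8C1B2E
Bytes: (v>>16)&0xFF=8C, (v>>8)&0xFF=1B, v&0xFF=2E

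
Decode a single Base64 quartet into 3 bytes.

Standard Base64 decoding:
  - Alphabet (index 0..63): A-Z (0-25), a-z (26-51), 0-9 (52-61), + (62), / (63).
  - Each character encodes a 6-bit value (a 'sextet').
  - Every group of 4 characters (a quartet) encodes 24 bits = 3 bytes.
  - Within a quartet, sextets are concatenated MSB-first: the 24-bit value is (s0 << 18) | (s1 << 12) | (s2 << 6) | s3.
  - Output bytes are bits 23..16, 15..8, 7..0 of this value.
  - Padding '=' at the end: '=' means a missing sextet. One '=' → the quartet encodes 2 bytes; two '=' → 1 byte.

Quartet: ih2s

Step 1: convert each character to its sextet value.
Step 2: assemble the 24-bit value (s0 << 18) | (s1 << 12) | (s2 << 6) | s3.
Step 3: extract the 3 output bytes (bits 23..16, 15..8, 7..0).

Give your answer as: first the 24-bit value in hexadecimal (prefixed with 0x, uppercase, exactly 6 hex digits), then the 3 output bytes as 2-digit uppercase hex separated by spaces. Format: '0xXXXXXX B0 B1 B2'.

Answer: 0x8A1DAC 8A 1D AC

Derivation:
Sextets: i=34, h=33, 2=54, s=44
24-bit: (34<<18) | (33<<12) | (54<<6) | 44
      = 0x880000 | 0x021000 | 0x000D80 | 0x00002C
      = 0x8A1DAC
Bytes: (v>>16)&0xFF=8A, (v>>8)&0xFF=1D, v&0xFF=AC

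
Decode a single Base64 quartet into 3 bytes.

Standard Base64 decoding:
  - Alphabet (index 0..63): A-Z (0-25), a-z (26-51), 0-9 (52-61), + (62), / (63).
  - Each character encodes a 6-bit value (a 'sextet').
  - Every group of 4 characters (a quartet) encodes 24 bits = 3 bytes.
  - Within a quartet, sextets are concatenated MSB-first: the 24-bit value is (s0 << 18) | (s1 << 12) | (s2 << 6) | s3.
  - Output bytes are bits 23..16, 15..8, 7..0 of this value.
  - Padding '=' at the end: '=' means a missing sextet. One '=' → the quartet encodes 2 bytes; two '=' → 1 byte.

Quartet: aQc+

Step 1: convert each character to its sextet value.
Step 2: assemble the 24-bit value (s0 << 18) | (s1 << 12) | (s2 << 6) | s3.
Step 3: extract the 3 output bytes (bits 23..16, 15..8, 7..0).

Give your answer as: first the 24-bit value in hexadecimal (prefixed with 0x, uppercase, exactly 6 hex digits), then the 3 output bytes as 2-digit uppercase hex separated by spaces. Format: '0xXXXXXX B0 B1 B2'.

Answer: 0x69073E 69 07 3E

Derivation:
Sextets: a=26, Q=16, c=28, +=62
24-bit: (26<<18) | (16<<12) | (28<<6) | 62
      = 0x680000 | 0x010000 | 0x000700 | 0x00003E
      = 0x69073E
Bytes: (v>>16)&0xFF=69, (v>>8)&0xFF=07, v&0xFF=3E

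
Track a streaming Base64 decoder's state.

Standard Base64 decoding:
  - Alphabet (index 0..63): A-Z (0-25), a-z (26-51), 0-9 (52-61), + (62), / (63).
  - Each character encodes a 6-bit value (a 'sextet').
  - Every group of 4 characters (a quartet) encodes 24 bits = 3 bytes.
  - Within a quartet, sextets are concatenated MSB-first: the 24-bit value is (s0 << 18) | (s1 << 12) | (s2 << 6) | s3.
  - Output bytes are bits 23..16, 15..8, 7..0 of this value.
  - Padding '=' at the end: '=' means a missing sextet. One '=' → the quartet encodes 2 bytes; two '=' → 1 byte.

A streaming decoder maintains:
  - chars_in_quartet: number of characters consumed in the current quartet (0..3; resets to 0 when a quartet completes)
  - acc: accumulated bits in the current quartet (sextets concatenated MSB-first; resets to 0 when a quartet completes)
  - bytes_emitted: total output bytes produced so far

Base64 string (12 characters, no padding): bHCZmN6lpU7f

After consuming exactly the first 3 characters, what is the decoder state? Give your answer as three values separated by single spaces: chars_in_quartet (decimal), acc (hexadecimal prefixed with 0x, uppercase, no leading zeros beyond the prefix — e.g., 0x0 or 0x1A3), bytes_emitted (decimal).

After char 0 ('b'=27): chars_in_quartet=1 acc=0x1B bytes_emitted=0
After char 1 ('H'=7): chars_in_quartet=2 acc=0x6C7 bytes_emitted=0
After char 2 ('C'=2): chars_in_quartet=3 acc=0x1B1C2 bytes_emitted=0

Answer: 3 0x1B1C2 0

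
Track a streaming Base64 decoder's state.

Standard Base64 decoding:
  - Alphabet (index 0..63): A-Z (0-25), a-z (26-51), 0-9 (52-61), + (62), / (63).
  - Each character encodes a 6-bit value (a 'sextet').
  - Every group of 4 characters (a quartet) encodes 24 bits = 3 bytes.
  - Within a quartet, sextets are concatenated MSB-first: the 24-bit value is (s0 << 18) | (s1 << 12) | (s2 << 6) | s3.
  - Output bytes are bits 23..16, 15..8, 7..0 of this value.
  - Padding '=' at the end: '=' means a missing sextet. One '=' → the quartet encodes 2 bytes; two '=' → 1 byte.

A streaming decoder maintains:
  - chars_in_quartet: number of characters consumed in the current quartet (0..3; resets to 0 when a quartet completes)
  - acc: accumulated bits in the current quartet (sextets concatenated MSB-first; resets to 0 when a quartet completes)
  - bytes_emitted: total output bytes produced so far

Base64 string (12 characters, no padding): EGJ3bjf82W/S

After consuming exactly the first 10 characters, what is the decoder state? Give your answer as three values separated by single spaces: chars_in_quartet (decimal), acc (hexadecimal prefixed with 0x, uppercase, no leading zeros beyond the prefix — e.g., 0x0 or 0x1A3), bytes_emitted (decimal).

Answer: 2 0xD96 6

Derivation:
After char 0 ('E'=4): chars_in_quartet=1 acc=0x4 bytes_emitted=0
After char 1 ('G'=6): chars_in_quartet=2 acc=0x106 bytes_emitted=0
After char 2 ('J'=9): chars_in_quartet=3 acc=0x4189 bytes_emitted=0
After char 3 ('3'=55): chars_in_quartet=4 acc=0x106277 -> emit 10 62 77, reset; bytes_emitted=3
After char 4 ('b'=27): chars_in_quartet=1 acc=0x1B bytes_emitted=3
After char 5 ('j'=35): chars_in_quartet=2 acc=0x6E3 bytes_emitted=3
After char 6 ('f'=31): chars_in_quartet=3 acc=0x1B8DF bytes_emitted=3
After char 7 ('8'=60): chars_in_quartet=4 acc=0x6E37FC -> emit 6E 37 FC, reset; bytes_emitted=6
After char 8 ('2'=54): chars_in_quartet=1 acc=0x36 bytes_emitted=6
After char 9 ('W'=22): chars_in_quartet=2 acc=0xD96 bytes_emitted=6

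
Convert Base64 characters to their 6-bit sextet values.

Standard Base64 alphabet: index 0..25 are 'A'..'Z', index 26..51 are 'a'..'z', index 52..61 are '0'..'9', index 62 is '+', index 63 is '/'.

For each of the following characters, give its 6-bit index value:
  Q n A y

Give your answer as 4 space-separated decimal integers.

Answer: 16 39 0 50

Derivation:
'Q': A..Z range, ord('Q') − ord('A') = 16
'n': a..z range, 26 + ord('n') − ord('a') = 39
'A': A..Z range, ord('A') − ord('A') = 0
'y': a..z range, 26 + ord('y') − ord('a') = 50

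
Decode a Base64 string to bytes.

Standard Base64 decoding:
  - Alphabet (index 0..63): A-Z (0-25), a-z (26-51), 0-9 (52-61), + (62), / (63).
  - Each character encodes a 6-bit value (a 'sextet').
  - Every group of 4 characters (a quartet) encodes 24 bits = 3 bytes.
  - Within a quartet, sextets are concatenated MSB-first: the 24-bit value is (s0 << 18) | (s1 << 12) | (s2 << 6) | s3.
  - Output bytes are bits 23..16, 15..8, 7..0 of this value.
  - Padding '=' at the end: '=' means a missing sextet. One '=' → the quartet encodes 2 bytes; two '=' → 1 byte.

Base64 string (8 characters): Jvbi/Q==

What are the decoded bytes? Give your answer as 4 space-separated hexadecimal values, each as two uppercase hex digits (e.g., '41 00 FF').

Answer: 26 F6 E2 FD

Derivation:
After char 0 ('J'=9): chars_in_quartet=1 acc=0x9 bytes_emitted=0
After char 1 ('v'=47): chars_in_quartet=2 acc=0x26F bytes_emitted=0
After char 2 ('b'=27): chars_in_quartet=3 acc=0x9BDB bytes_emitted=0
After char 3 ('i'=34): chars_in_quartet=4 acc=0x26F6E2 -> emit 26 F6 E2, reset; bytes_emitted=3
After char 4 ('/'=63): chars_in_quartet=1 acc=0x3F bytes_emitted=3
After char 5 ('Q'=16): chars_in_quartet=2 acc=0xFD0 bytes_emitted=3
Padding '==': partial quartet acc=0xFD0 -> emit FD; bytes_emitted=4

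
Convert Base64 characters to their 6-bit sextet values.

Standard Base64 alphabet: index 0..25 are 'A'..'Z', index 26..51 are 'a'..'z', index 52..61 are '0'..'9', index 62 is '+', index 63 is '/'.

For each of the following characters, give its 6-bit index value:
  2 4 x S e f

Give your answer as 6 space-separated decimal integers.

'2': 0..9 range, 52 + ord('2') − ord('0') = 54
'4': 0..9 range, 52 + ord('4') − ord('0') = 56
'x': a..z range, 26 + ord('x') − ord('a') = 49
'S': A..Z range, ord('S') − ord('A') = 18
'e': a..z range, 26 + ord('e') − ord('a') = 30
'f': a..z range, 26 + ord('f') − ord('a') = 31

Answer: 54 56 49 18 30 31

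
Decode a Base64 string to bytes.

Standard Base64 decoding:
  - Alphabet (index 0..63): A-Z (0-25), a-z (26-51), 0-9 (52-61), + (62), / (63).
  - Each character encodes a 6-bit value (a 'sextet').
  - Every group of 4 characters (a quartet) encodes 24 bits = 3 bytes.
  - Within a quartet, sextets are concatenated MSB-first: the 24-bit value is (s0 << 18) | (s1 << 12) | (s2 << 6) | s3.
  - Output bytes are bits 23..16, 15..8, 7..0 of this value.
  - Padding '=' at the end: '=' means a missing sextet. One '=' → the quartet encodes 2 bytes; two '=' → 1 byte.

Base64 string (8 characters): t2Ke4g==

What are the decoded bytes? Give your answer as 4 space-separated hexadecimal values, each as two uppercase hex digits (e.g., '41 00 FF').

After char 0 ('t'=45): chars_in_quartet=1 acc=0x2D bytes_emitted=0
After char 1 ('2'=54): chars_in_quartet=2 acc=0xB76 bytes_emitted=0
After char 2 ('K'=10): chars_in_quartet=3 acc=0x2DD8A bytes_emitted=0
After char 3 ('e'=30): chars_in_quartet=4 acc=0xB7629E -> emit B7 62 9E, reset; bytes_emitted=3
After char 4 ('4'=56): chars_in_quartet=1 acc=0x38 bytes_emitted=3
After char 5 ('g'=32): chars_in_quartet=2 acc=0xE20 bytes_emitted=3
Padding '==': partial quartet acc=0xE20 -> emit E2; bytes_emitted=4

Answer: B7 62 9E E2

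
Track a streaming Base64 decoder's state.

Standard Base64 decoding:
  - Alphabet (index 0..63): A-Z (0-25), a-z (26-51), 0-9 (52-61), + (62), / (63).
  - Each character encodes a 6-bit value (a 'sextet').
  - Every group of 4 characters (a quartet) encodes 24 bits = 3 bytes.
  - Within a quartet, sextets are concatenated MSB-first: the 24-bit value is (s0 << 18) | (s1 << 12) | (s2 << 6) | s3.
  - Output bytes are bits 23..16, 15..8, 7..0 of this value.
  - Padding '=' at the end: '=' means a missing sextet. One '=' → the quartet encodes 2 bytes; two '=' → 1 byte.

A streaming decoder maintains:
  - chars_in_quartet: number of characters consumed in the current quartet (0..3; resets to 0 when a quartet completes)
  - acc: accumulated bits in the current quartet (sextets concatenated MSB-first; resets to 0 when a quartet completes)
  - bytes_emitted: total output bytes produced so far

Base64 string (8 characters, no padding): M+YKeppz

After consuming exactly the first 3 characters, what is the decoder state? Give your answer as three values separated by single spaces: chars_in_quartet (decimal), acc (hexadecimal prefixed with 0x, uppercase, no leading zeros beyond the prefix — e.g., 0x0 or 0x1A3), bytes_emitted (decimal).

After char 0 ('M'=12): chars_in_quartet=1 acc=0xC bytes_emitted=0
After char 1 ('+'=62): chars_in_quartet=2 acc=0x33E bytes_emitted=0
After char 2 ('Y'=24): chars_in_quartet=3 acc=0xCF98 bytes_emitted=0

Answer: 3 0xCF98 0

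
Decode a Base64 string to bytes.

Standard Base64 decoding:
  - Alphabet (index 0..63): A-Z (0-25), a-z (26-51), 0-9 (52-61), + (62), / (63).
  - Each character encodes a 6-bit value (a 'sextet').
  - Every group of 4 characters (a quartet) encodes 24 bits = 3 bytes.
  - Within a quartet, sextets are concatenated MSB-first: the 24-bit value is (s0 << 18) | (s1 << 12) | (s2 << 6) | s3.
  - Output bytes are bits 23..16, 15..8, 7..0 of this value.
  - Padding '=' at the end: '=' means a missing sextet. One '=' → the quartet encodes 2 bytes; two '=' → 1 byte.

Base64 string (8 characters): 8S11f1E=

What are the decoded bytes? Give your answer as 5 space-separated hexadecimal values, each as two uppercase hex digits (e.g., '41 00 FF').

After char 0 ('8'=60): chars_in_quartet=1 acc=0x3C bytes_emitted=0
After char 1 ('S'=18): chars_in_quartet=2 acc=0xF12 bytes_emitted=0
After char 2 ('1'=53): chars_in_quartet=3 acc=0x3C4B5 bytes_emitted=0
After char 3 ('1'=53): chars_in_quartet=4 acc=0xF12D75 -> emit F1 2D 75, reset; bytes_emitted=3
After char 4 ('f'=31): chars_in_quartet=1 acc=0x1F bytes_emitted=3
After char 5 ('1'=53): chars_in_quartet=2 acc=0x7F5 bytes_emitted=3
After char 6 ('E'=4): chars_in_quartet=3 acc=0x1FD44 bytes_emitted=3
Padding '=': partial quartet acc=0x1FD44 -> emit 7F 51; bytes_emitted=5

Answer: F1 2D 75 7F 51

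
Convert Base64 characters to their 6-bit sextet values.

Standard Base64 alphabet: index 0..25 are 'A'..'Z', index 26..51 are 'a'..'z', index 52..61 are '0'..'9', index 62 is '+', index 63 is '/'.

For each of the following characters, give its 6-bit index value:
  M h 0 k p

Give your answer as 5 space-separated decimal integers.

Answer: 12 33 52 36 41

Derivation:
'M': A..Z range, ord('M') − ord('A') = 12
'h': a..z range, 26 + ord('h') − ord('a') = 33
'0': 0..9 range, 52 + ord('0') − ord('0') = 52
'k': a..z range, 26 + ord('k') − ord('a') = 36
'p': a..z range, 26 + ord('p') − ord('a') = 41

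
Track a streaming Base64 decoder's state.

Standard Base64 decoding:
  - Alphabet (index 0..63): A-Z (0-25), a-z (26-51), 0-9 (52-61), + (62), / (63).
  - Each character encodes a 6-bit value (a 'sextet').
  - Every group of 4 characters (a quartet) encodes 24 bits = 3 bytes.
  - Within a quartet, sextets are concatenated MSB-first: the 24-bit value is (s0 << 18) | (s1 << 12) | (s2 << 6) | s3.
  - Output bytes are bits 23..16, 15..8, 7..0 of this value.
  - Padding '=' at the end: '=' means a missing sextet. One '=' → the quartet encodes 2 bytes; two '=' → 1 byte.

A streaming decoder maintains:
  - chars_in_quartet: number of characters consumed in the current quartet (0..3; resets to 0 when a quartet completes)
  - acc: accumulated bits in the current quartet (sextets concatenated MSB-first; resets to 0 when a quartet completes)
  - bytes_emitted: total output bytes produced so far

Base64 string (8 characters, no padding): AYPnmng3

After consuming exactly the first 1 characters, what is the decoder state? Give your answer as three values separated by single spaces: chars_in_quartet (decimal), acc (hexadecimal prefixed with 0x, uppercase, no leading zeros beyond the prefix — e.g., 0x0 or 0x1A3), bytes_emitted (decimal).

After char 0 ('A'=0): chars_in_quartet=1 acc=0x0 bytes_emitted=0

Answer: 1 0x0 0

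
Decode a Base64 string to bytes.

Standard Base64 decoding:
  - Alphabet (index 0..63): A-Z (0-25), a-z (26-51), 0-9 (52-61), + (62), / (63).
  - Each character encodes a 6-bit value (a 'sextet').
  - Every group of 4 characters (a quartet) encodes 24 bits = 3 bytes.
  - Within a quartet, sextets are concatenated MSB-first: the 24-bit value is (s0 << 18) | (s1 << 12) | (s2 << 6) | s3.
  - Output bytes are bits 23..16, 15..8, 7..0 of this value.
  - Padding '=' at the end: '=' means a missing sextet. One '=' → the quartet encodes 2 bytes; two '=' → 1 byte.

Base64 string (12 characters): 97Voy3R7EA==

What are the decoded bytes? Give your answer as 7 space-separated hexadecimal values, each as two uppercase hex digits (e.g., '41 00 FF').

Answer: F7 B5 68 CB 74 7B 10

Derivation:
After char 0 ('9'=61): chars_in_quartet=1 acc=0x3D bytes_emitted=0
After char 1 ('7'=59): chars_in_quartet=2 acc=0xF7B bytes_emitted=0
After char 2 ('V'=21): chars_in_quartet=3 acc=0x3DED5 bytes_emitted=0
After char 3 ('o'=40): chars_in_quartet=4 acc=0xF7B568 -> emit F7 B5 68, reset; bytes_emitted=3
After char 4 ('y'=50): chars_in_quartet=1 acc=0x32 bytes_emitted=3
After char 5 ('3'=55): chars_in_quartet=2 acc=0xCB7 bytes_emitted=3
After char 6 ('R'=17): chars_in_quartet=3 acc=0x32DD1 bytes_emitted=3
After char 7 ('7'=59): chars_in_quartet=4 acc=0xCB747B -> emit CB 74 7B, reset; bytes_emitted=6
After char 8 ('E'=4): chars_in_quartet=1 acc=0x4 bytes_emitted=6
After char 9 ('A'=0): chars_in_quartet=2 acc=0x100 bytes_emitted=6
Padding '==': partial quartet acc=0x100 -> emit 10; bytes_emitted=7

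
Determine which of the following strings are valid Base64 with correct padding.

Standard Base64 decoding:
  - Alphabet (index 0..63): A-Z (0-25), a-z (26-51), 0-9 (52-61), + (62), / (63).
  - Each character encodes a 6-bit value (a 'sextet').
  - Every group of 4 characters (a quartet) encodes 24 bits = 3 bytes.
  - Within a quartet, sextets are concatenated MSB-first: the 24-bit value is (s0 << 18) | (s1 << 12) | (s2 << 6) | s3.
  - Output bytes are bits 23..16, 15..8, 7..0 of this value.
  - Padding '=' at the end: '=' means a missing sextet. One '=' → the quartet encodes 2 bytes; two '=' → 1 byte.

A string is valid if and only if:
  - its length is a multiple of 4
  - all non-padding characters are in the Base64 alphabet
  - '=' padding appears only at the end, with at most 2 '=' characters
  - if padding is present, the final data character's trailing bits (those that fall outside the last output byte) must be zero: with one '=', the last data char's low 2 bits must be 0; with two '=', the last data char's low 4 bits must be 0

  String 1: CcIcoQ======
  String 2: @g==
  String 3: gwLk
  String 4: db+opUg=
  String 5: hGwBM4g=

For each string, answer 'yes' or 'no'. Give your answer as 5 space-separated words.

String 1: 'CcIcoQ======' → invalid (6 pad chars (max 2))
String 2: '@g==' → invalid (bad char(s): ['@'])
String 3: 'gwLk' → valid
String 4: 'db+opUg=' → valid
String 5: 'hGwBM4g=' → valid

Answer: no no yes yes yes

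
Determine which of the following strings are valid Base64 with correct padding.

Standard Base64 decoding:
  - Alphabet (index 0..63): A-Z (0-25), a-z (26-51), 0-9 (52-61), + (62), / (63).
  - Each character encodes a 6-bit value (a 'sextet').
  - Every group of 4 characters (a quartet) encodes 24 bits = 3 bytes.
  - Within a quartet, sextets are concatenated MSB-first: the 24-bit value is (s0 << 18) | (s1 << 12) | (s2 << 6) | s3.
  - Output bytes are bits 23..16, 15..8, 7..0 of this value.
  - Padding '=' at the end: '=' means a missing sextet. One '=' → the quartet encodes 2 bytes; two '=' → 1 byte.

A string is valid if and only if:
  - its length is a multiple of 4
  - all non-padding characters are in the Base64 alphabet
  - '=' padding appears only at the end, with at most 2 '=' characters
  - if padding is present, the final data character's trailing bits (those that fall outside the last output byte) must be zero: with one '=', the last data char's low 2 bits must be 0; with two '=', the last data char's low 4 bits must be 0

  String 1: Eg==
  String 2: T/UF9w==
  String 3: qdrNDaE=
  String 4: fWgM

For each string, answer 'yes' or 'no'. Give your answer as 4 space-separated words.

Answer: yes yes yes yes

Derivation:
String 1: 'Eg==' → valid
String 2: 'T/UF9w==' → valid
String 3: 'qdrNDaE=' → valid
String 4: 'fWgM' → valid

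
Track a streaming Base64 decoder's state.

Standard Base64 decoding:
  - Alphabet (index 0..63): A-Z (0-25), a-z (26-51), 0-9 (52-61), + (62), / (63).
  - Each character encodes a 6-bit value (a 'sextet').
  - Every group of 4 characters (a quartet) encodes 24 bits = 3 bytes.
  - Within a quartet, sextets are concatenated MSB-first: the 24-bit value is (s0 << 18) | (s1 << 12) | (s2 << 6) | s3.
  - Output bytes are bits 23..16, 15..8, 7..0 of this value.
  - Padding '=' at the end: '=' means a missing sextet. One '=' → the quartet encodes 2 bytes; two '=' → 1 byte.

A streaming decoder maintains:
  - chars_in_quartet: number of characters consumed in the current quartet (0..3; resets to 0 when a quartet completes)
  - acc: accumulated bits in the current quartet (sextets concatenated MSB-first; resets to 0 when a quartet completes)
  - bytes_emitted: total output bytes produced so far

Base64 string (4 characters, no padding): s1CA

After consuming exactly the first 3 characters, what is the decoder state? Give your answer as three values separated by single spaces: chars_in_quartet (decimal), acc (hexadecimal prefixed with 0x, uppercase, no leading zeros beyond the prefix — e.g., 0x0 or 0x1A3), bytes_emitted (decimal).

Answer: 3 0x2CD42 0

Derivation:
After char 0 ('s'=44): chars_in_quartet=1 acc=0x2C bytes_emitted=0
After char 1 ('1'=53): chars_in_quartet=2 acc=0xB35 bytes_emitted=0
After char 2 ('C'=2): chars_in_quartet=3 acc=0x2CD42 bytes_emitted=0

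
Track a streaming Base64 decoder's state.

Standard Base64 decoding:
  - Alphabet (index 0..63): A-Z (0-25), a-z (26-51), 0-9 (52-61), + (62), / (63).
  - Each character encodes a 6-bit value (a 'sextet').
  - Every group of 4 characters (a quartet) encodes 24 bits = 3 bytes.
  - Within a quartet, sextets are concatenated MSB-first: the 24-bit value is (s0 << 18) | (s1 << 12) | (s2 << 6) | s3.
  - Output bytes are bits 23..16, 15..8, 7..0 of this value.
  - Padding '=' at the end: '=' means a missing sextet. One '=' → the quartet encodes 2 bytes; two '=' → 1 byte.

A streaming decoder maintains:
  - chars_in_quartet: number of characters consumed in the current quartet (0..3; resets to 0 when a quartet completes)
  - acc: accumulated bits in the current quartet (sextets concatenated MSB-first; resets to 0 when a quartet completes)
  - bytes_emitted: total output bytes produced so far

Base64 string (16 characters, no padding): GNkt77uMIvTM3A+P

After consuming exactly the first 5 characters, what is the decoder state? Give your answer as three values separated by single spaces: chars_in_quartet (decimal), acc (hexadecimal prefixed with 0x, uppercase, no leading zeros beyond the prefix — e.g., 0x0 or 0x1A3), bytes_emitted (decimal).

After char 0 ('G'=6): chars_in_quartet=1 acc=0x6 bytes_emitted=0
After char 1 ('N'=13): chars_in_quartet=2 acc=0x18D bytes_emitted=0
After char 2 ('k'=36): chars_in_quartet=3 acc=0x6364 bytes_emitted=0
After char 3 ('t'=45): chars_in_quartet=4 acc=0x18D92D -> emit 18 D9 2D, reset; bytes_emitted=3
After char 4 ('7'=59): chars_in_quartet=1 acc=0x3B bytes_emitted=3

Answer: 1 0x3B 3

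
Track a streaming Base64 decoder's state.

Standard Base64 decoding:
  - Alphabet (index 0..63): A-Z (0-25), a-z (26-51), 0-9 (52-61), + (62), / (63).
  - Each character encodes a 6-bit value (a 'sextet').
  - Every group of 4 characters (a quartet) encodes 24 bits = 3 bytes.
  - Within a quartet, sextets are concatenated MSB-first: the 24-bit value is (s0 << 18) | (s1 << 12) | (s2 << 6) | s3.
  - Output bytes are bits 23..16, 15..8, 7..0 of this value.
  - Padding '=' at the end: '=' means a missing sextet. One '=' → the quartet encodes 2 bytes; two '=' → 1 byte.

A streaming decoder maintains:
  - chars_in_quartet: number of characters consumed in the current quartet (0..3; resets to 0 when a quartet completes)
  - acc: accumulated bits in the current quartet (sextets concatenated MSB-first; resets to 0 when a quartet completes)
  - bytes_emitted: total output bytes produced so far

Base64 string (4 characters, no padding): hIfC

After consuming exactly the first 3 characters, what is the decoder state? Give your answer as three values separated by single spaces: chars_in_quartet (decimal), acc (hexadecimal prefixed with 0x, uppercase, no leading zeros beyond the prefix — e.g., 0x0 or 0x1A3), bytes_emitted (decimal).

Answer: 3 0x2121F 0

Derivation:
After char 0 ('h'=33): chars_in_quartet=1 acc=0x21 bytes_emitted=0
After char 1 ('I'=8): chars_in_quartet=2 acc=0x848 bytes_emitted=0
After char 2 ('f'=31): chars_in_quartet=3 acc=0x2121F bytes_emitted=0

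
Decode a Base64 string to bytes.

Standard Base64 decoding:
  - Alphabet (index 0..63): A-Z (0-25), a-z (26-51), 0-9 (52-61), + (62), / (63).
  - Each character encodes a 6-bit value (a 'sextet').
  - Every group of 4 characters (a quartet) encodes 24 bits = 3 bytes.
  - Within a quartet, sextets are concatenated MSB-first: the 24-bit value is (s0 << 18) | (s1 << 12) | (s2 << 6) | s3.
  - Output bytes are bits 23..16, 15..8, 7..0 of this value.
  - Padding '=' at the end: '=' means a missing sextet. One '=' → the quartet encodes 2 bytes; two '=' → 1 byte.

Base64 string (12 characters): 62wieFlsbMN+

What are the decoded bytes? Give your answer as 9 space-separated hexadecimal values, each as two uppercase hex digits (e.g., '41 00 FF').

After char 0 ('6'=58): chars_in_quartet=1 acc=0x3A bytes_emitted=0
After char 1 ('2'=54): chars_in_quartet=2 acc=0xEB6 bytes_emitted=0
After char 2 ('w'=48): chars_in_quartet=3 acc=0x3ADB0 bytes_emitted=0
After char 3 ('i'=34): chars_in_quartet=4 acc=0xEB6C22 -> emit EB 6C 22, reset; bytes_emitted=3
After char 4 ('e'=30): chars_in_quartet=1 acc=0x1E bytes_emitted=3
After char 5 ('F'=5): chars_in_quartet=2 acc=0x785 bytes_emitted=3
After char 6 ('l'=37): chars_in_quartet=3 acc=0x1E165 bytes_emitted=3
After char 7 ('s'=44): chars_in_quartet=4 acc=0x78596C -> emit 78 59 6C, reset; bytes_emitted=6
After char 8 ('b'=27): chars_in_quartet=1 acc=0x1B bytes_emitted=6
After char 9 ('M'=12): chars_in_quartet=2 acc=0x6CC bytes_emitted=6
After char 10 ('N'=13): chars_in_quartet=3 acc=0x1B30D bytes_emitted=6
After char 11 ('+'=62): chars_in_quartet=4 acc=0x6CC37E -> emit 6C C3 7E, reset; bytes_emitted=9

Answer: EB 6C 22 78 59 6C 6C C3 7E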